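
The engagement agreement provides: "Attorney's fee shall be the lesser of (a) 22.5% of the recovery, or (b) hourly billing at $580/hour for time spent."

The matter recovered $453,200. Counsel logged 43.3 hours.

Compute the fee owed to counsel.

$25,114.00

(a) 22.5% of $453,200 = $101,970.00
(b) 43.3 × $580 = $25,114.00
The lesser is (b): $25,114.00.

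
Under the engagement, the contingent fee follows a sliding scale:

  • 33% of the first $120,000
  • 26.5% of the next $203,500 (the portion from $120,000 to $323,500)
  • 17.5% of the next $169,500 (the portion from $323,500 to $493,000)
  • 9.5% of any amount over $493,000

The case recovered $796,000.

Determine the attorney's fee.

First $120,000 at 33% = $39,600.00
Next $203,500 at 26.5% = $53,927.50
Next $169,500 at 17.5% = $29,662.50
Remaining $303,000 at 9.5% = $28,785.00
Fee: $39,600.00 + $53,927.50 + $29,662.50 + $28,785.00 = $151,975.00

$151,975.00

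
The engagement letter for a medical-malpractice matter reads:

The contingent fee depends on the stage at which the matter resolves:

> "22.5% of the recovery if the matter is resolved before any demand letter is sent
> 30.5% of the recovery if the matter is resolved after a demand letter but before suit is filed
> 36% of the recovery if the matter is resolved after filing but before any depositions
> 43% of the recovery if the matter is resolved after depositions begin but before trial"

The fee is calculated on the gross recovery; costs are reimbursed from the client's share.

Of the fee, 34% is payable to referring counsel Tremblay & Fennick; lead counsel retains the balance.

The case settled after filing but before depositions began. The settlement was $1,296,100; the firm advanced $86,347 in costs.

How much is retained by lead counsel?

Fee base is the gross recovery, $1,296,100; costs are reimbursed separately.
The matter settled after filing but before depositions began, so the 36% rate applies.
$1,296,100 × 36% = $466,596.00
Referral share: 34% of $466,596.00 = $158,642.64; lead counsel retains $466,596.00 − $158,642.64 = $307,953.36.

$307,953.36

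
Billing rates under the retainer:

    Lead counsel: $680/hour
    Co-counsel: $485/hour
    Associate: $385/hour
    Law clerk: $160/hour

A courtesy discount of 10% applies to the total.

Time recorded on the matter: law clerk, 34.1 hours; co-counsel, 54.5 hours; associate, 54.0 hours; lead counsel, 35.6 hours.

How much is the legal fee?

Lead counsel: 35.6 × $680 = $24,208.00
Co-counsel: 54.5 × $485 = $26,432.50
Associate: 54.0 × $385 = $20,790.00
Law clerk: 34.1 × $160 = $5,456.00
Subtotal: $76,886.50
Less 10% discount: −$7,688.65
Total: $76,886.50 − $7,688.65 = $69,197.85

$69,197.85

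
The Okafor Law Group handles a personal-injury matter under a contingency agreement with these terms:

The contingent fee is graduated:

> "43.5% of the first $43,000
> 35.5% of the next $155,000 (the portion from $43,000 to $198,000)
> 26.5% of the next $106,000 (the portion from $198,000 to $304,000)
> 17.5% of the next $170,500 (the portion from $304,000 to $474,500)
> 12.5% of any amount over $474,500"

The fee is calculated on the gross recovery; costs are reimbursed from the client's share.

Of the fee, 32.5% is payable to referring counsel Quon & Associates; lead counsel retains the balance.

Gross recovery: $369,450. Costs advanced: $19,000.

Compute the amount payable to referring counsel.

$36,813.97

Fee base is the gross recovery, $369,450; costs are reimbursed separately.
First $43,000 at 43.5% = $18,705.00
Next $155,000 at 35.5% = $55,025.00
Next $106,000 at 26.5% = $28,090.00
Remaining $65,450 at 17.5% = $11,453.75
Fee: $18,705.00 + $55,025.00 + $28,090.00 + $11,453.75 = $113,273.75
Referral share: 32.5% of $113,273.75 = $36,813.97; lead counsel retains $113,273.75 − $36,813.97 = $76,459.78.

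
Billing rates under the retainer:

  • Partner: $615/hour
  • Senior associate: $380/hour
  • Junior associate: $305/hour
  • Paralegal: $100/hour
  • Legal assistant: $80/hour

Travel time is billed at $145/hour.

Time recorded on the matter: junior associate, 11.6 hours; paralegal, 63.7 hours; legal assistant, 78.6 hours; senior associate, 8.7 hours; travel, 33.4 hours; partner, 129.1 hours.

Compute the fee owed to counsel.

Partner: 129.1 × $615 = $79,396.50
Senior associate: 8.7 × $380 = $3,306.00
Junior associate: 11.6 × $305 = $3,538.00
Paralegal: 63.7 × $100 = $6,370.00
Legal assistant: 78.6 × $80 = $6,288.00
Subtotal: $79,396.50 + $3,306.00 + $3,538.00 + $6,370.00 + $6,288.00 = $98,898.50
Travel: 33.4 × $145 = $4,843.00
Total: $98,898.50 + $4,843.00 = $103,741.50

$103,741.50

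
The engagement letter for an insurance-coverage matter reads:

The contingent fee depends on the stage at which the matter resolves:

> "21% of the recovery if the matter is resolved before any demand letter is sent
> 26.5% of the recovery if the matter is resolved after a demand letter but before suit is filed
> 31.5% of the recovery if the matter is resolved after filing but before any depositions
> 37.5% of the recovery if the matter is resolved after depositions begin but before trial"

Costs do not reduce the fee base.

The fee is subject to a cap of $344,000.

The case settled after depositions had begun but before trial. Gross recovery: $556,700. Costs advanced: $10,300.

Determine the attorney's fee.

Fee base is the gross recovery, $556,700; costs are reimbursed separately.
The matter settled after depositions had begun but before trial, so the 37.5% rate applies.
$556,700 × 37.5% = $208,762.50
$208,762.50 is under the $344,000 cap.

$208,762.50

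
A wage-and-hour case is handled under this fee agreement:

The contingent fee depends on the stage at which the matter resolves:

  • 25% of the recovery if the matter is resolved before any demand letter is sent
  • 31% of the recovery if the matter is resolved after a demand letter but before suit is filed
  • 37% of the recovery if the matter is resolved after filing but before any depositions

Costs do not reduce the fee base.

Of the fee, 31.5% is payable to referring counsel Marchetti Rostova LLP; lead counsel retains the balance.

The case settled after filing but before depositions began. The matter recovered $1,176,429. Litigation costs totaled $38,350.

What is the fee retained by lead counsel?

Fee base is the gross recovery, $1,176,429; costs are reimbursed separately.
The matter settled after filing but before depositions began, so the 37% rate applies.
$1,176,429 × 37% = $435,278.73
Referral share: 31.5% of $435,278.73 = $137,112.80; lead counsel retains $435,278.73 − $137,112.80 = $298,165.93.

$298,165.93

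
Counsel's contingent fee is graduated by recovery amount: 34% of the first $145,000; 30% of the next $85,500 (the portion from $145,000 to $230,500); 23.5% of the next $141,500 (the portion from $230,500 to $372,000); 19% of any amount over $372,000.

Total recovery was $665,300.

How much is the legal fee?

$163,929.50

First $145,000 at 34% = $49,300.00
Next $85,500 at 30% = $25,650.00
Next $141,500 at 23.5% = $33,252.50
Remaining $293,300 at 19% = $55,727.00
Fee: $49,300.00 + $25,650.00 + $33,252.50 + $55,727.00 = $163,929.50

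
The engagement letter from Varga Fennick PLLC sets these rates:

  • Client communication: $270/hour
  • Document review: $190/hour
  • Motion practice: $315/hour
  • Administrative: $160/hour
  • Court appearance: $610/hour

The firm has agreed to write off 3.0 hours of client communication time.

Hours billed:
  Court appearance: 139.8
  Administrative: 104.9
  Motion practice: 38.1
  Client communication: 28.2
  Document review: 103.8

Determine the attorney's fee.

Client communication: 28.2 × $270 = $7,614.00
Document review: 103.8 × $190 = $19,722.00
Motion practice: 38.1 × $315 = $12,001.50
Administrative: 104.9 × $160 = $16,784.00
Court appearance: 139.8 × $610 = $85,278.00
Subtotal: $141,399.50
Write-off: 3.0 × $270 = $810.00
Total: $141,399.50 − $810.00 = $140,589.50

$140,589.50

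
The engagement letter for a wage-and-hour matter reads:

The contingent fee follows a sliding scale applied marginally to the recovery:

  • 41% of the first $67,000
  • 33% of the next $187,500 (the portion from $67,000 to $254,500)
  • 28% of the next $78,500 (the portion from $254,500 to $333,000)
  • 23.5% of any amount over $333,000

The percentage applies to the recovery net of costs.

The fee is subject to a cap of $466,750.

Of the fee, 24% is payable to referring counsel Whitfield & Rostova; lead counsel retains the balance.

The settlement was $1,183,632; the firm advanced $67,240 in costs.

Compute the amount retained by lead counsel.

Fee base (net of costs): $1,183,632 − $67,240 = $1,116,392
First $67,000 at 41% = $27,470.00
Next $187,500 at 33% = $61,875.00
Next $78,500 at 28% = $21,980.00
Remaining $783,392 at 23.5% = $184,097.12
Fee: $27,470.00 + $61,875.00 + $21,980.00 + $184,097.12 = $295,422.12
$295,422.12 is under the $466,750 cap.
Referral share: 24% of $295,422.12 = $70,901.31; lead counsel retains $295,422.12 − $70,901.31 = $224,520.81.

$224,520.81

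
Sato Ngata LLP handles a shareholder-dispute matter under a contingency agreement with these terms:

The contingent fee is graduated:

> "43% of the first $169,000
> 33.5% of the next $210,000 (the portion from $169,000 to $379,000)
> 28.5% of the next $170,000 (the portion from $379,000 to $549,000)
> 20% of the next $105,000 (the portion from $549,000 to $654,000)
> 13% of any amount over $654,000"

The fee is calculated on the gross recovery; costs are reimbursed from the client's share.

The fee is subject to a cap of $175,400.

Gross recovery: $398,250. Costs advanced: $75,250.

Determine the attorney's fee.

Fee base is the gross recovery, $398,250; costs are reimbursed separately.
First $169,000 at 43% = $72,670.00
Next $210,000 at 33.5% = $70,350.00
Remaining $19,250 at 28.5% = $5,486.25
Fee: $72,670.00 + $70,350.00 + $5,486.25 = $148,506.25
$148,506.25 is under the $175,400 cap.

$148,506.25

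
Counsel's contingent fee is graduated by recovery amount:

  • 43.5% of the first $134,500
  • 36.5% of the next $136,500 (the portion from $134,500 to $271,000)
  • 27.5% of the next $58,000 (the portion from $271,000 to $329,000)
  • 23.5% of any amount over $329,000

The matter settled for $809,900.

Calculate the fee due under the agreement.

First $134,500 at 43.5% = $58,507.50
Next $136,500 at 36.5% = $49,822.50
Next $58,000 at 27.5% = $15,950.00
Remaining $480,900 at 23.5% = $113,011.50
Fee: $58,507.50 + $49,822.50 + $15,950.00 + $113,011.50 = $237,291.50

$237,291.50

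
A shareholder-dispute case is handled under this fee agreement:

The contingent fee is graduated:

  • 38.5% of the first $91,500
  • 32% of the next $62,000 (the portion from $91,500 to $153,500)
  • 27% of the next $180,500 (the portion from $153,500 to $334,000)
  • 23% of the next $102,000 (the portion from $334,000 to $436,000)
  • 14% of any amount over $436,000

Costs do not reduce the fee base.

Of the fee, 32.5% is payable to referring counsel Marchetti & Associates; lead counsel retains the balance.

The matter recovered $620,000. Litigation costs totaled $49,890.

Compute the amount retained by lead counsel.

Fee base is the gross recovery, $620,000; costs are reimbursed separately.
First $91,500 at 38.5% = $35,227.50
Next $62,000 at 32% = $19,840.00
Next $180,500 at 27% = $48,735.00
Next $102,000 at 23% = $23,460.00
Remaining $184,000 at 14% = $25,760.00
Fee: $35,227.50 + $19,840.00 + $48,735.00 + $23,460.00 + $25,760.00 = $153,022.50
Referral share: 32.5% of $153,022.50 = $49,732.31; lead counsel retains $153,022.50 − $49,732.31 = $103,290.19.

$103,290.19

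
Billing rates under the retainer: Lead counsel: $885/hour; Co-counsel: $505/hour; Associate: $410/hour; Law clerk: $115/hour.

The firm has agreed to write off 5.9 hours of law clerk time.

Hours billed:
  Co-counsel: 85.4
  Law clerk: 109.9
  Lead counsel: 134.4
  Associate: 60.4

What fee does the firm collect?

Lead counsel: 134.4 × $885 = $118,944.00
Co-counsel: 85.4 × $505 = $43,127.00
Associate: 60.4 × $410 = $24,764.00
Law clerk: 109.9 × $115 = $12,638.50
Subtotal: $199,473.50
Write-off: 5.9 × $115 = $678.50
Total: $199,473.50 − $678.50 = $198,795.00

$198,795.00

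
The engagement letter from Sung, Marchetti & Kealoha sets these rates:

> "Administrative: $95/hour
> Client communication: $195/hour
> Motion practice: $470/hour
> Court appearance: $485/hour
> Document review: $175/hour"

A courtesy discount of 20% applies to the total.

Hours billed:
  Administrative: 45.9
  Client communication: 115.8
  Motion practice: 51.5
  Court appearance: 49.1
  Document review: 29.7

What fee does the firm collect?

Administrative: 45.9 × $95 = $4,360.50
Client communication: 115.8 × $195 = $22,581.00
Motion practice: 51.5 × $470 = $24,205.00
Court appearance: 49.1 × $485 = $23,813.50
Document review: 29.7 × $175 = $5,197.50
Subtotal: $80,157.50
Less 20% discount: −$16,031.50
Total: $80,157.50 − $16,031.50 = $64,126.00

$64,126.00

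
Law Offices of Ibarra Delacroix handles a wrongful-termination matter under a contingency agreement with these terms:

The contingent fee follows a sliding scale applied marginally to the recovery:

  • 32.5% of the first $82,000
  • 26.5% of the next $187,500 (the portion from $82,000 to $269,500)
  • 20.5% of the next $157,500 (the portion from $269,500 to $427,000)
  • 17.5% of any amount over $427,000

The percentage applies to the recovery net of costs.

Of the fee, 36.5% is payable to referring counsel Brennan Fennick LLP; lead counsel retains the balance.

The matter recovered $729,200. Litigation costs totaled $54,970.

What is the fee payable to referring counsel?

$55,439.94

Fee base (net of costs): $729,200 − $54,970 = $674,230
First $82,000 at 32.5% = $26,650.00
Next $187,500 at 26.5% = $49,687.50
Next $157,500 at 20.5% = $32,287.50
Remaining $247,230 at 17.5% = $43,265.25
Fee: $26,650.00 + $49,687.50 + $32,287.50 + $43,265.25 = $151,890.25
Referral share: 36.5% of $151,890.25 = $55,439.94; lead counsel retains $151,890.25 − $55,439.94 = $96,450.31.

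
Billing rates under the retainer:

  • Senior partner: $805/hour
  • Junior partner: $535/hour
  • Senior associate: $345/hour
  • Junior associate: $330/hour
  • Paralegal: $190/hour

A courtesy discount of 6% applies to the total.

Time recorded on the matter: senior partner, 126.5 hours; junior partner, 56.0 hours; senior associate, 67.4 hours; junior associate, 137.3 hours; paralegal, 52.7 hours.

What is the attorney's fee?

Senior partner: 126.5 × $805 = $101,832.50
Junior partner: 56.0 × $535 = $29,960.00
Senior associate: 67.4 × $345 = $23,253.00
Junior associate: 137.3 × $330 = $45,309.00
Paralegal: 52.7 × $190 = $10,013.00
Subtotal: $210,367.50
Less 6% discount: −$12,622.05
Total: $210,367.50 − $12,622.05 = $197,745.45

$197,745.45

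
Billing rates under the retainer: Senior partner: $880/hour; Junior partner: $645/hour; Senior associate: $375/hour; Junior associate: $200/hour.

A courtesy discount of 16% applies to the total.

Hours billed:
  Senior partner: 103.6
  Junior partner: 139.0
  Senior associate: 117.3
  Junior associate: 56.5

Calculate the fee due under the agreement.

$198,332.82

Senior partner: 103.6 × $880 = $91,168.00
Junior partner: 139.0 × $645 = $89,655.00
Senior associate: 117.3 × $375 = $43,987.50
Junior associate: 56.5 × $200 = $11,300.00
Subtotal: $236,110.50
Less 16% discount: −$37,777.68
Total: $236,110.50 − $37,777.68 = $198,332.82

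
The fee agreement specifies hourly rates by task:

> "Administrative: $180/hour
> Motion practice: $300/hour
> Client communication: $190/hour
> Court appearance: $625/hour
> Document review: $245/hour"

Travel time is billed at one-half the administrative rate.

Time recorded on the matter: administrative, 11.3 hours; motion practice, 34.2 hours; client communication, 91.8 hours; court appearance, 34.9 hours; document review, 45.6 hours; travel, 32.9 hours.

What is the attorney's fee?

$65,681.50

Administrative: 11.3 × $180 = $2,034.00
Motion practice: 34.2 × $300 = $10,260.00
Client communication: 91.8 × $190 = $17,442.00
Court appearance: 34.9 × $625 = $21,812.50
Document review: 45.6 × $245 = $11,172.00
Subtotal: $2,034.00 + $10,260.00 + $17,442.00 + $21,812.50 + $11,172.00 = $62,720.50
Travel: 32.9 × ($180 ÷ 2) = 32.9 × $90.00 = $2,961.00
Total: $62,720.50 + $2,961.00 = $65,681.50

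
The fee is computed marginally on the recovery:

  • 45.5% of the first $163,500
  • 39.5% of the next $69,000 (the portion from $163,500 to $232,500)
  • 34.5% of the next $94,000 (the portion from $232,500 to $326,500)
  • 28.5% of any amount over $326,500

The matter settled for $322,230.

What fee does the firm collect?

$132,604.35

First $163,500 at 45.5% = $74,392.50
Next $69,000 at 39.5% = $27,255.00
Remaining $89,730 at 34.5% = $30,956.85
Fee: $74,392.50 + $27,255.00 + $30,956.85 = $132,604.35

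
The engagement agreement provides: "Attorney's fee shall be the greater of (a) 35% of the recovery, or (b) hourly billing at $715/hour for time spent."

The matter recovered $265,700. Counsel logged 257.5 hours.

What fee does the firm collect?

$184,112.50

(a) 35% of $265,700 = $92,995.00
(b) 257.5 × $715 = $184,112.50
The greater is (b): $184,112.50.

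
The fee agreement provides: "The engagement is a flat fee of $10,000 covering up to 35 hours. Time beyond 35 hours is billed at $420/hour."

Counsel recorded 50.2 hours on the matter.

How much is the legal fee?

Flat fee: $10,000.00
Excess hours: 50.2 − 35 = 15.2
Overrun: 15.2 × $420 = $6,384.00
Total: $10,000.00 + $6,384.00 = $16,384.00

$16,384.00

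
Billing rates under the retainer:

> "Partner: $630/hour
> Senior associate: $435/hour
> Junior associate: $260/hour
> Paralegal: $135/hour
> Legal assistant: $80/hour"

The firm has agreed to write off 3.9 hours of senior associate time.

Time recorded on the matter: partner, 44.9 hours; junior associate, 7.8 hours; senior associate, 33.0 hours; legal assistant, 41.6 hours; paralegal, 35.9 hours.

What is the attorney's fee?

$51,148.00

Partner: 44.9 × $630 = $28,287.00
Senior associate: 33.0 × $435 = $14,355.00
Junior associate: 7.8 × $260 = $2,028.00
Paralegal: 35.9 × $135 = $4,846.50
Legal assistant: 41.6 × $80 = $3,328.00
Subtotal: $52,844.50
Write-off: 3.9 × $435 = $1,696.50
Total: $52,844.50 − $1,696.50 = $51,148.00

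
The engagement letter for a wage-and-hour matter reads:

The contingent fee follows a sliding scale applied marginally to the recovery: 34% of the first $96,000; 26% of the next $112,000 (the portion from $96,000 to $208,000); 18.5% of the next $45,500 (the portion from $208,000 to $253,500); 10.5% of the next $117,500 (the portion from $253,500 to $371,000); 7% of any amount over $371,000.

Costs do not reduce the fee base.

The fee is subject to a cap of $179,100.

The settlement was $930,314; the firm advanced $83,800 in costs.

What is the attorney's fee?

$121,666.98

Fee base is the gross recovery, $930,314; costs are reimbursed separately.
First $96,000 at 34% = $32,640.00
Next $112,000 at 26% = $29,120.00
Next $45,500 at 18.5% = $8,417.50
Next $117,500 at 10.5% = $12,337.50
Remaining $559,314 at 7% = $39,151.98
Fee: $32,640.00 + $29,120.00 + $8,417.50 + $12,337.50 + $39,151.98 = $121,666.98
$121,666.98 is under the $179,100 cap.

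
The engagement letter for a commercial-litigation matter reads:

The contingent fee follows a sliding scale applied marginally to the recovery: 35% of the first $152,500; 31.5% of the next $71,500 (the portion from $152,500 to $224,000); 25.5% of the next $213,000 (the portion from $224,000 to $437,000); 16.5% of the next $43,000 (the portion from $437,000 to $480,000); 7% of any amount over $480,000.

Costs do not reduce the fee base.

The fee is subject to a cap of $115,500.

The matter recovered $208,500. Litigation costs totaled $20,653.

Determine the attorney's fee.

Fee base is the gross recovery, $208,500; costs are reimbursed separately.
First $152,500 at 35% = $53,375.00
Remaining $56,000 at 31.5% = $17,640.00
Fee: $53,375.00 + $17,640.00 = $71,015.00
$71,015.00 is under the $115,500 cap.

$71,015.00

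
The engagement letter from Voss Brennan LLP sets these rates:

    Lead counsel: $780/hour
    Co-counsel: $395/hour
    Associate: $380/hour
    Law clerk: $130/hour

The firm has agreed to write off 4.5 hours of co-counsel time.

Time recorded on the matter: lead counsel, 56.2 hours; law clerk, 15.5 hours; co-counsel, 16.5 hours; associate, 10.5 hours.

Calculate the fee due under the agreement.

$54,581.00

Lead counsel: 56.2 × $780 = $43,836.00
Co-counsel: 16.5 × $395 = $6,517.50
Associate: 10.5 × $380 = $3,990.00
Law clerk: 15.5 × $130 = $2,015.00
Subtotal: $56,358.50
Write-off: 4.5 × $395 = $1,777.50
Total: $56,358.50 − $1,777.50 = $54,581.00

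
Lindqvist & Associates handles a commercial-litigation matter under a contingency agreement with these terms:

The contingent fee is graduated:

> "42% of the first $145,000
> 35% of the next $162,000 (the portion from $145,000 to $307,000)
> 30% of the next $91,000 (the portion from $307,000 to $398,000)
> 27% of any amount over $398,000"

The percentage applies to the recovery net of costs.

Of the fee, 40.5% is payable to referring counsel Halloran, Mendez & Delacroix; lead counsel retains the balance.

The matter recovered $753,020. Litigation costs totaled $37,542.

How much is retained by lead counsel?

Fee base (net of costs): $753,020 − $37,542 = $715,478
First $145,000 at 42% = $60,900.00
Next $162,000 at 35% = $56,700.00
Next $91,000 at 30% = $27,300.00
Remaining $317,478 at 27% = $85,719.06
Fee: $60,900.00 + $56,700.00 + $27,300.00 + $85,719.06 = $230,619.06
Referral share: 40.5% of $230,619.06 = $93,400.72; lead counsel retains $230,619.06 − $93,400.72 = $137,218.34.

$137,218.34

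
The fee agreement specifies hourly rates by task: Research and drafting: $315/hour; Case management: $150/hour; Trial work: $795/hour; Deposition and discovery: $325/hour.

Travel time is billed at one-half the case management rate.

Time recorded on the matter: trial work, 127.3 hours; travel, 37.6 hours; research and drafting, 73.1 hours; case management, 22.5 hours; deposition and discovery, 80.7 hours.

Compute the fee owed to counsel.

$156,652.50

Research and drafting: 73.1 × $315 = $23,026.50
Case management: 22.5 × $150 = $3,375.00
Trial work: 127.3 × $795 = $101,203.50
Deposition and discovery: 80.7 × $325 = $26,227.50
Subtotal: $23,026.50 + $3,375.00 + $101,203.50 + $26,227.50 = $153,832.50
Travel: 37.6 × ($150 ÷ 2) = 37.6 × $75.00 = $2,820.00
Total: $153,832.50 + $2,820.00 = $156,652.50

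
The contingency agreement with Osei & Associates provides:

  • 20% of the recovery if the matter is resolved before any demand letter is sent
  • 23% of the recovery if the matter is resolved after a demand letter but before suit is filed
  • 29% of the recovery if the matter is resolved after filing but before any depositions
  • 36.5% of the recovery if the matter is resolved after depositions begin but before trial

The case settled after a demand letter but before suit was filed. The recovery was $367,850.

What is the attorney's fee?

$84,605.50

The matter settled after a demand letter but before suit was filed, so the 23% rate applies.
$367,850 × 23% = $84,605.50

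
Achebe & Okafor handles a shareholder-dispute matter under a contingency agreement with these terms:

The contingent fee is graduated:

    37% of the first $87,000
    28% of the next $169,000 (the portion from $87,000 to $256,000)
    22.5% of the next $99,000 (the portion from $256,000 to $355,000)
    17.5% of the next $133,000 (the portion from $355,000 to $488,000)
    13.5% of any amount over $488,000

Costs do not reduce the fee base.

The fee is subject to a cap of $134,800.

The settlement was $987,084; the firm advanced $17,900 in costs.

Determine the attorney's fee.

$134,800.00

Fee base is the gross recovery, $987,084; costs are reimbursed separately.
First $87,000 at 37% = $32,190.00
Next $169,000 at 28% = $47,320.00
Next $99,000 at 22.5% = $22,275.00
Next $133,000 at 17.5% = $23,275.00
Remaining $499,084 at 13.5% = $67,376.34
Fee: $32,190.00 + $47,320.00 + $22,275.00 + $23,275.00 + $67,376.34 = $192,436.34
$192,436.34 exceeds the $134,800 cap, so the fee is capped at $134,800.00.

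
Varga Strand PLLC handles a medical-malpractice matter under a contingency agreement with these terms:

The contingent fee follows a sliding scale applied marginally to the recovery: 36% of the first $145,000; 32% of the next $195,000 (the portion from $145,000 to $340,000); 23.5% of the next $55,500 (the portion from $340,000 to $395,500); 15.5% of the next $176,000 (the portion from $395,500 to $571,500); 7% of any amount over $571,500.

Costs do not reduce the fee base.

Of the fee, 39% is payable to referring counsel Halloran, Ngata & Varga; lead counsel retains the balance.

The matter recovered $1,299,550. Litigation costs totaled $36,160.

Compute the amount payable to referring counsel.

$80,295.54

Fee base is the gross recovery, $1,299,550; costs are reimbursed separately.
First $145,000 at 36% = $52,200.00
Next $195,000 at 32% = $62,400.00
Next $55,500 at 23.5% = $13,042.50
Next $176,000 at 15.5% = $27,280.00
Remaining $728,050 at 7% = $50,963.50
Fee: $52,200.00 + $62,400.00 + $13,042.50 + $27,280.00 + $50,963.50 = $205,886.00
Referral share: 39% of $205,886.00 = $80,295.54; lead counsel retains $205,886.00 − $80,295.54 = $125,590.46.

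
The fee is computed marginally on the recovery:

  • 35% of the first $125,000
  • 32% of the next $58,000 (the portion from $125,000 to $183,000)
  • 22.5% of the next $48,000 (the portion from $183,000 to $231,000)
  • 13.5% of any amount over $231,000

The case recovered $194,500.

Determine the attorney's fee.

$64,897.50

First $125,000 at 35% = $43,750.00
Next $58,000 at 32% = $18,560.00
Remaining $11,500 at 22.5% = $2,587.50
Fee: $43,750.00 + $18,560.00 + $2,587.50 = $64,897.50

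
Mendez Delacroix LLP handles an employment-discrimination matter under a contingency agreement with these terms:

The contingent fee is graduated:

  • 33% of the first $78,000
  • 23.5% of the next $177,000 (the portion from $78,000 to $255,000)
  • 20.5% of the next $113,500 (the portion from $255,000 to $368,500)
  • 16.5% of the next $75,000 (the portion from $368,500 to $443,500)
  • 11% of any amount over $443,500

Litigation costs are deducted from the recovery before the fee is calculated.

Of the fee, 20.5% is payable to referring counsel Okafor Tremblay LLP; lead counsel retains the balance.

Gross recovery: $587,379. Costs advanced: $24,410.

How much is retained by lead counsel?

Fee base (net of costs): $587,379 − $24,410 = $562,969
First $78,000 at 33% = $25,740.00
Next $177,000 at 23.5% = $41,595.00
Next $113,500 at 20.5% = $23,267.50
Next $75,000 at 16.5% = $12,375.00
Remaining $119,469 at 11% = $13,141.59
Fee: $25,740.00 + $41,595.00 + $23,267.50 + $12,375.00 + $13,141.59 = $116,119.09
Referral share: 20.5% of $116,119.09 = $23,804.41; lead counsel retains $116,119.09 − $23,804.41 = $92,314.68.

$92,314.68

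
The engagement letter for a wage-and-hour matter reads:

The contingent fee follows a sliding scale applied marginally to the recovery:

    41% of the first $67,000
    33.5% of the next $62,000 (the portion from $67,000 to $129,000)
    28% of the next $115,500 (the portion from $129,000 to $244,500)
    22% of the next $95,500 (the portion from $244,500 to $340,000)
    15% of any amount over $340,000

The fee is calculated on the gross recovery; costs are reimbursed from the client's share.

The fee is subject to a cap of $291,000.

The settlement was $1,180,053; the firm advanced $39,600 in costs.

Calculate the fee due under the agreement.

Fee base is the gross recovery, $1,180,053; costs are reimbursed separately.
First $67,000 at 41% = $27,470.00
Next $62,000 at 33.5% = $20,770.00
Next $115,500 at 28% = $32,340.00
Next $95,500 at 22% = $21,010.00
Remaining $840,053 at 15% = $126,007.95
Fee: $27,470.00 + $20,770.00 + $32,340.00 + $21,010.00 + $126,007.95 = $227,597.95
$227,597.95 is under the $291,000 cap.

$227,597.95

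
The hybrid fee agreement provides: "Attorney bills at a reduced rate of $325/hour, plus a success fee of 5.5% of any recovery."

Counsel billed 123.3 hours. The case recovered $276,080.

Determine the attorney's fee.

$55,256.90

Hourly: 123.3 × $325 = $40,072.50
Success fee: 5.5% of $276,080 = $15,184.40
Total: $40,072.50 + $15,184.40 = $55,256.90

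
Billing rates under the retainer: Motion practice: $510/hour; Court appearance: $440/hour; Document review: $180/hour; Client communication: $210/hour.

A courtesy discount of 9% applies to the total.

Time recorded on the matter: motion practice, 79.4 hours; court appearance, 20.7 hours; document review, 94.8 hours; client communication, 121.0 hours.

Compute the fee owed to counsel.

Motion practice: 79.4 × $510 = $40,494.00
Court appearance: 20.7 × $440 = $9,108.00
Document review: 94.8 × $180 = $17,064.00
Client communication: 121.0 × $210 = $25,410.00
Subtotal: $92,076.00
Less 9% discount: −$8,286.84
Total: $92,076.00 − $8,286.84 = $83,789.16

$83,789.16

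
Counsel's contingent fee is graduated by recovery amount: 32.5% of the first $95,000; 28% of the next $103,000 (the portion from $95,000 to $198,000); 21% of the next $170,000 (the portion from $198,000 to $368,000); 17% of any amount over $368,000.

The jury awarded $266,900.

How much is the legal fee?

First $95,000 at 32.5% = $30,875.00
Next $103,000 at 28% = $28,840.00
Remaining $68,900 at 21% = $14,469.00
Fee: $30,875.00 + $28,840.00 + $14,469.00 = $74,184.00

$74,184.00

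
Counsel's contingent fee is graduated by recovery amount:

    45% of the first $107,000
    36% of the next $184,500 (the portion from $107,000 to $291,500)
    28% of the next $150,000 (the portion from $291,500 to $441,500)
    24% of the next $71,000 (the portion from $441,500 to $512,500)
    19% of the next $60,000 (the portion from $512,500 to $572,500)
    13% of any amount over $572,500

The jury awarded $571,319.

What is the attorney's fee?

First $107,000 at 45% = $48,150.00
Next $184,500 at 36% = $66,420.00
Next $150,000 at 28% = $42,000.00
Next $71,000 at 24% = $17,040.00
Remaining $58,819 at 19% = $11,175.61
Fee: $48,150.00 + $66,420.00 + $42,000.00 + $17,040.00 + $11,175.61 = $184,785.61

$184,785.61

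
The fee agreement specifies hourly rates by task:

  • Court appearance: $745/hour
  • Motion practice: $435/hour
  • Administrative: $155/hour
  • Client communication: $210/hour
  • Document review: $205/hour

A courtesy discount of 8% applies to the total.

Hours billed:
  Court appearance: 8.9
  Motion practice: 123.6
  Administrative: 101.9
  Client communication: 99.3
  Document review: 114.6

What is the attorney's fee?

Court appearance: 8.9 × $745 = $6,630.50
Motion practice: 123.6 × $435 = $53,766.00
Administrative: 101.9 × $155 = $15,794.50
Client communication: 99.3 × $210 = $20,853.00
Document review: 114.6 × $205 = $23,493.00
Subtotal: $120,537.00
Less 8% discount: −$9,642.96
Total: $120,537.00 − $9,642.96 = $110,894.04

$110,894.04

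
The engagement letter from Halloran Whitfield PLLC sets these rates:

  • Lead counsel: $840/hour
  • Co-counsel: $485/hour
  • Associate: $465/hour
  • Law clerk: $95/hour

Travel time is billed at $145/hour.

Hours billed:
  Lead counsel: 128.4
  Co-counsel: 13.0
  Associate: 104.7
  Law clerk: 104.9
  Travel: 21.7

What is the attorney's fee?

Lead counsel: 128.4 × $840 = $107,856.00
Co-counsel: 13.0 × $485 = $6,305.00
Associate: 104.7 × $465 = $48,685.50
Law clerk: 104.9 × $95 = $9,965.50
Subtotal: $107,856.00 + $6,305.00 + $48,685.50 + $9,965.50 = $172,812.00
Travel: 21.7 × $145 = $3,146.50
Total: $172,812.00 + $3,146.50 = $175,958.50

$175,958.50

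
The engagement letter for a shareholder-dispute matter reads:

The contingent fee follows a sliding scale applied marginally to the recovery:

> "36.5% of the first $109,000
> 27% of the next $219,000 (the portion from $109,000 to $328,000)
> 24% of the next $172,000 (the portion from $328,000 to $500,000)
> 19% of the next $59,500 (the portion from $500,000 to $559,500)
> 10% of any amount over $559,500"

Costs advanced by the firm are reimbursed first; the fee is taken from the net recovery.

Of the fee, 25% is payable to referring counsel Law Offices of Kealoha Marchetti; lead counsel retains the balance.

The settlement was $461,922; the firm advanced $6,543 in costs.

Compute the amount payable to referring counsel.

Fee base (net of costs): $461,922 − $6,543 = $455,379
First $109,000 at 36.5% = $39,785.00
Next $219,000 at 27% = $59,130.00
Remaining $127,379 at 24% = $30,570.96
Fee: $39,785.00 + $59,130.00 + $30,570.96 = $129,485.96
Referral share: 25% of $129,485.96 = $32,371.49; lead counsel retains $129,485.96 − $32,371.49 = $97,114.47.

$32,371.49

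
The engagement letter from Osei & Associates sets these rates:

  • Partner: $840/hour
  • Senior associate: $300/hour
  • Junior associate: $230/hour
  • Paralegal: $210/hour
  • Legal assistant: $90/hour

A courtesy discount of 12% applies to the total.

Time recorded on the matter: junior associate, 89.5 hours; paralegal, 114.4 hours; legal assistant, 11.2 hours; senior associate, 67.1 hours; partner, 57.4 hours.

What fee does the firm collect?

$100,287.44

Partner: 57.4 × $840 = $48,216.00
Senior associate: 67.1 × $300 = $20,130.00
Junior associate: 89.5 × $230 = $20,585.00
Paralegal: 114.4 × $210 = $24,024.00
Legal assistant: 11.2 × $90 = $1,008.00
Subtotal: $113,963.00
Less 12% discount: −$13,675.56
Total: $113,963.00 − $13,675.56 = $100,287.44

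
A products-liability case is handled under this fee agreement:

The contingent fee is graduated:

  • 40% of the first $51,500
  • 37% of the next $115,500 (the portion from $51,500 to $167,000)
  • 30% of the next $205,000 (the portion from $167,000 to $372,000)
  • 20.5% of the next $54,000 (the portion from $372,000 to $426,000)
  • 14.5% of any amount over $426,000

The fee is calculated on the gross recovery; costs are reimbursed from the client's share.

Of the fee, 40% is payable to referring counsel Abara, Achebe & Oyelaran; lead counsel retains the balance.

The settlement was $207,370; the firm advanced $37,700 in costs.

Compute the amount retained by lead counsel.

$45,267.60

Fee base is the gross recovery, $207,370; costs are reimbursed separately.
First $51,500 at 40% = $20,600.00
Next $115,500 at 37% = $42,735.00
Remaining $40,370 at 30% = $12,111.00
Fee: $20,600.00 + $42,735.00 + $12,111.00 = $75,446.00
Referral share: 40% of $75,446.00 = $30,178.40; lead counsel retains $75,446.00 − $30,178.40 = $45,267.60.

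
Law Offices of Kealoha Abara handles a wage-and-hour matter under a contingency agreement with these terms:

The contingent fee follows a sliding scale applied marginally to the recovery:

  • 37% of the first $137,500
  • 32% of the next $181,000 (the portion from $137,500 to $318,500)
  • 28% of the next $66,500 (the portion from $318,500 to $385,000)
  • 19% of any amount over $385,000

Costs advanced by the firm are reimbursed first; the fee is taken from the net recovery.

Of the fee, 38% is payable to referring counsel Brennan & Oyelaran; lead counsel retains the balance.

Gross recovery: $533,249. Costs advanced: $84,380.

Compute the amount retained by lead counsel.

Fee base (net of costs): $533,249 − $84,380 = $448,869
First $137,500 at 37% = $50,875.00
Next $181,000 at 32% = $57,920.00
Next $66,500 at 28% = $18,620.00
Remaining $63,869 at 19% = $12,135.11
Fee: $50,875.00 + $57,920.00 + $18,620.00 + $12,135.11 = $139,550.11
Referral share: 38% of $139,550.11 = $53,029.04; lead counsel retains $139,550.11 − $53,029.04 = $86,521.07.

$86,521.07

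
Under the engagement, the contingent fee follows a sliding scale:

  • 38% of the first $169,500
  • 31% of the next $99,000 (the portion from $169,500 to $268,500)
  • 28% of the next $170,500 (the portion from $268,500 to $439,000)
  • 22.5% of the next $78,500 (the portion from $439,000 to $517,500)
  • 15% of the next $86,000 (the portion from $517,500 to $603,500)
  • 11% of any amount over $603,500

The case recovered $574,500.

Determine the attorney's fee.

$169,052.50

First $169,500 at 38% = $64,410.00
Next $99,000 at 31% = $30,690.00
Next $170,500 at 28% = $47,740.00
Next $78,500 at 22.5% = $17,662.50
Remaining $57,000 at 15% = $8,550.00
Fee: $64,410.00 + $30,690.00 + $47,740.00 + $17,662.50 + $8,550.00 = $169,052.50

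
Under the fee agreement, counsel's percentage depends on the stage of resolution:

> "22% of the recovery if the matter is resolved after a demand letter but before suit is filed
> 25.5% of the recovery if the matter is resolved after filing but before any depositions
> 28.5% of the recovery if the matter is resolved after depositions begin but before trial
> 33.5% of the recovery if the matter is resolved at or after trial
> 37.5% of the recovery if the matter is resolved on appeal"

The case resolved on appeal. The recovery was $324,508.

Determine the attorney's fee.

The matter resolved on appeal, so the 37.5% rate applies.
$324,508 × 37.5% = $121,690.50

$121,690.50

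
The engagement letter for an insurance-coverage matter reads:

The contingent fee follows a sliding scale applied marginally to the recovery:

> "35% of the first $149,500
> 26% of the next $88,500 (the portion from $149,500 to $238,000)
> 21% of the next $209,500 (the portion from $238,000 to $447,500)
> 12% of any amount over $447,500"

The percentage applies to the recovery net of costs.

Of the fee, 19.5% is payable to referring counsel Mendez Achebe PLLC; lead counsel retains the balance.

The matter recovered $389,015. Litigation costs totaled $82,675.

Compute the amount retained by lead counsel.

$72,197.55

Fee base (net of costs): $389,015 − $82,675 = $306,340
First $149,500 at 35% = $52,325.00
Next $88,500 at 26% = $23,010.00
Remaining $68,340 at 21% = $14,351.40
Fee: $52,325.00 + $23,010.00 + $14,351.40 = $89,686.40
Referral share: 19.5% of $89,686.40 = $17,488.85; lead counsel retains $89,686.40 − $17,488.85 = $72,197.55.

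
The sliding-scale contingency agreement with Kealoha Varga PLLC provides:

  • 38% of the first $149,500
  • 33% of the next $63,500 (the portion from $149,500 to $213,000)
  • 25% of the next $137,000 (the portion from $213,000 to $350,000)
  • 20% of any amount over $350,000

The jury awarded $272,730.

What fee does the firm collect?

$92,697.50

First $149,500 at 38% = $56,810.00
Next $63,500 at 33% = $20,955.00
Remaining $59,730 at 25% = $14,932.50
Fee: $56,810.00 + $20,955.00 + $14,932.50 = $92,697.50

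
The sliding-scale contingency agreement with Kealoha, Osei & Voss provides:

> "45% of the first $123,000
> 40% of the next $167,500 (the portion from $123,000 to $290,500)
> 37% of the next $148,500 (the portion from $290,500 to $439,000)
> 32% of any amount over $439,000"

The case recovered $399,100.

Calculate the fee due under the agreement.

$162,532.00

First $123,000 at 45% = $55,350.00
Next $167,500 at 40% = $67,000.00
Remaining $108,600 at 37% = $40,182.00
Fee: $55,350.00 + $67,000.00 + $40,182.00 = $162,532.00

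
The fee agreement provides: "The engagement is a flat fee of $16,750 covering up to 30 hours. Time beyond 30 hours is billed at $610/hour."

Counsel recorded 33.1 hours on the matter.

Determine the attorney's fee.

Flat fee: $16,750.00
Excess hours: 33.1 − 30 = 3.1
Overrun: 3.1 × $610 = $1,891.00
Total: $16,750.00 + $1,891.00 = $18,641.00

$18,641.00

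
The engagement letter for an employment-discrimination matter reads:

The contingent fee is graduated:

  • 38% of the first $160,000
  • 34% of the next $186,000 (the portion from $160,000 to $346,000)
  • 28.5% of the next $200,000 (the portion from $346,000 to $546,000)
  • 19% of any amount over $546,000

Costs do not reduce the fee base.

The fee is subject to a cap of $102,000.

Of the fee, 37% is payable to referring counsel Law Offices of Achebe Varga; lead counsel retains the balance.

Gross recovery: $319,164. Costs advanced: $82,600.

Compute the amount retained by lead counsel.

$64,260.00

Fee base is the gross recovery, $319,164; costs are reimbursed separately.
First $160,000 at 38% = $60,800.00
Remaining $159,164 at 34% = $54,115.76
Fee: $60,800.00 + $54,115.76 = $114,915.76
$114,915.76 exceeds the $102,000 cap, so the fee is capped at $102,000.00.
Referral share: 37% of $102,000.00 = $37,740.00; lead counsel retains $102,000.00 − $37,740.00 = $64,260.00.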